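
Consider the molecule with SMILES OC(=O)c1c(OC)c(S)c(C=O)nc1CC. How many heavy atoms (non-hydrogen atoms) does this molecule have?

Every atom symbol written in the SMILES (organic subset) is one heavy atom; implicit H are not written.
Heavy atoms by element → C:10, N:1, O:4, S:1.
Total: 16.

16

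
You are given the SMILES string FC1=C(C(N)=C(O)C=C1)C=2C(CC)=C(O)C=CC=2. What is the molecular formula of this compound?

Walk through each heavy atom and fill implicit hydrogens from standard valence (C 4, N 3, O 2, S 2, halogen 1):
  atom 1: F (halogen, monovalent) → 0 H
  atom 2: C, bond orders sum to 4 (valence 4) → 0 H
  atom 3: C, bond orders sum to 4 (valence 4) → 0 H
  atom 4: C, bond orders sum to 4 (valence 4) → 0 H
  atom 5: N, bond orders sum to 1 (valence 3) → 2 H
  atom 6: C, bond orders sum to 4 (valence 4) → 0 H
  atom 7: O, bond orders sum to 1 (valence 2) → 1 H
  atom 8: C, bond orders sum to 3 (valence 4) → 1 H
  atom 9: C, bond orders sum to 3 (valence 4) → 1 H
  atom 10: C, bond orders sum to 4 (valence 4) → 0 H
  atom 11: C, bond orders sum to 4 (valence 4) → 0 H
  atom 12: C, bond orders sum to 2 (valence 4) → 2 H
  atom 13: C, bond orders sum to 1 (valence 4) → 3 H
  atom 14: C, bond orders sum to 4 (valence 4) → 0 H
  atom 15: O, bond orders sum to 1 (valence 2) → 1 H
  atom 16: C, bond orders sum to 3 (valence 4) → 1 H
  atom 17: C, bond orders sum to 3 (valence 4) → 1 H
  atom 18: C, bond orders sum to 3 (valence 4) → 1 H
Totals → C:14, H:14, F:1, N:1, O:2.

C14H14FNO2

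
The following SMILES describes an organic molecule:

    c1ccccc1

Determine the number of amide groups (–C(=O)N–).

Scan the SMILES for the amide motif — none present.

0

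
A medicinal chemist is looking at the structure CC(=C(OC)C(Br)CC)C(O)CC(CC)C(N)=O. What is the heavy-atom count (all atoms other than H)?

18

Every atom symbol written in the SMILES (organic subset) is one heavy atom; implicit H are not written.
Heavy atoms by element → Br:1, C:13, N:1, O:3.
Total: 18.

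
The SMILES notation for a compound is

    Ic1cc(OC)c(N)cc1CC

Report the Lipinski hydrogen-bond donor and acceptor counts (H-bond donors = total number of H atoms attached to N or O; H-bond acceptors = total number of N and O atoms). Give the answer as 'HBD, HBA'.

2, 2

Donors: find every N or O and count the H atoms it carries.
  atom 5 (O): bond orders sum to 2 → 0 H
  atom 8 (N): bond orders sum to 1 → 2 H
Lipinski HBD = 2.
Acceptors: N atoms = 1, O atoms = 1 → HBA = 2.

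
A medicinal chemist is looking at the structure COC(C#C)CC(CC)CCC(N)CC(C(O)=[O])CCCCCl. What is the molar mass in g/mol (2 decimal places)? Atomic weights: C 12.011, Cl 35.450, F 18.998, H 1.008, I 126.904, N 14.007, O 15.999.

First, the molecular formula is C18H32ClNO3 (counting implicit H from valence).
  C: 18 × 12.011 = 216.198
  Cl: 1 × 35.450 = 35.450
  H: 32 × 1.008 = 32.256
  N: 1 × 14.007 = 14.007
  O: 3 × 15.999 = 47.997
Sum: 18×12.011 + 1×35.450 + 32×1.008 + 1×14.007 + 3×15.999 = 345.908 → 345.91 g/mol.

345.91 g/mol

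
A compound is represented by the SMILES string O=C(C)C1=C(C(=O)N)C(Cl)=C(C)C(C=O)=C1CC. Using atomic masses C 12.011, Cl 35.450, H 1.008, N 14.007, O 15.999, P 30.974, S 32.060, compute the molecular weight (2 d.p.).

First, the molecular formula is C13H14ClNO3 (counting implicit H from valence).
  C: 13 × 12.011 = 156.143
  Cl: 1 × 35.450 = 35.450
  H: 14 × 1.008 = 14.112
  N: 1 × 14.007 = 14.007
  O: 3 × 15.999 = 47.997
Sum: 13×12.011 + 1×35.450 + 14×1.008 + 1×14.007 + 3×15.999 = 267.709 → 267.71 g/mol.

267.71 g/mol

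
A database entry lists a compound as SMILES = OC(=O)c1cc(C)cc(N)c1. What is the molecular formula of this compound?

Walk through each heavy atom and fill implicit hydrogens from standard valence (C 4, N 3, O 2, S 2, halogen 1); for lowercase aromatic atoms, an aromatic c carries 1 H when it has two neighbours and 0 H with three, and aromatic n carries 0 H:
  atom 1: O, bond orders sum to 1 (valence 2) → 1 H
  atom 2: C, bond orders sum to 4 (valence 4) → 0 H
  atom 3: O, bond orders sum to 2 (valence 2) → 0 H
  atom 4: aromatic c, 3 neighbours → 0 H
  atom 5: aromatic c, 2 neighbours → 1 H
  atom 6: aromatic c, 3 neighbours → 0 H
  atom 7: C, bond orders sum to 1 (valence 4) → 3 H
  atom 8: aromatic c, 2 neighbours → 1 H
  atom 9: aromatic c, 3 neighbours → 0 H
  atom 10: N, bond orders sum to 1 (valence 3) → 2 H
  atom 11: aromatic c, 2 neighbours → 1 H
Totals → C:8, H:9, N:1, O:2.

C8H9NO2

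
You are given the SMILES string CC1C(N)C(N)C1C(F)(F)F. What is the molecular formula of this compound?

C6H11F3N2

Walk through each heavy atom and fill implicit hydrogens from standard valence (C 4, N 3, O 2, S 2, halogen 1):
  atom 1: C, bond orders sum to 1 (valence 4) → 3 H
  atom 2: C, bond orders sum to 3 (valence 4) → 1 H
  atom 3: C, bond orders sum to 3 (valence 4) → 1 H
  atom 4: N, bond orders sum to 1 (valence 3) → 2 H
  atom 5: C, bond orders sum to 3 (valence 4) → 1 H
  atom 6: N, bond orders sum to 1 (valence 3) → 2 H
  atom 7: C, bond orders sum to 3 (valence 4) → 1 H
  atom 8: C, bond orders sum to 4 (valence 4) → 0 H
  atom 9: F (halogen, monovalent) → 0 H
  atom 10: F (halogen, monovalent) → 0 H
  atom 11: F (halogen, monovalent) → 0 H
Totals → C:6, H:11, F:3, N:2.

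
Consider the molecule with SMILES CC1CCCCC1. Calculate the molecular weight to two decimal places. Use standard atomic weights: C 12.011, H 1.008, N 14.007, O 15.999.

98.19 g/mol

First, the molecular formula is C7H14 (counting implicit H from valence).
  C: 7 × 12.011 = 84.077
  H: 14 × 1.008 = 14.112
Sum: 7×12.011 + 14×1.008 = 98.189 → 98.19 g/mol.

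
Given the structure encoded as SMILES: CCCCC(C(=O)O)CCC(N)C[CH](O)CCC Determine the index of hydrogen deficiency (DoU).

1

Degree of unsaturation = (number of rings) + (number of π bonds).
Ring closures in the SMILES: 0.
π bonds: 1 double bond (each 1 DoU) → 1 DoU from unsaturation.
Total DoU = 0 + 1 = 1.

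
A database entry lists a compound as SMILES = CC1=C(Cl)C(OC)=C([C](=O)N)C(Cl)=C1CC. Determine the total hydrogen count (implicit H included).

Walk through each heavy atom and fill implicit hydrogens from standard valence (C 4, N 3, O 2, S 2, halogen 1):
  atom 1: C, bond orders sum to 1 (valence 4) → 3 H
  atom 2: C, bond orders sum to 4 (valence 4) → 0 H
  atom 3: C, bond orders sum to 4 (valence 4) → 0 H
  atom 4: Cl (halogen, monovalent) → 0 H
  atom 5: C, bond orders sum to 4 (valence 4) → 0 H
  atom 6: O, bond orders sum to 2 (valence 2) → 0 H
  atom 7: C, bond orders sum to 1 (valence 4) → 3 H
  atom 8: C, bond orders sum to 4 (valence 4) → 0 H
  atom 9: C with explicit H count 0
  atom 10: O, bond orders sum to 2 (valence 2) → 0 H
  atom 11: N, bond orders sum to 1 (valence 3) → 2 H
  atom 12: C, bond orders sum to 4 (valence 4) → 0 H
  atom 13: Cl (halogen, monovalent) → 0 H
  atom 14: C, bond orders sum to 4 (valence 4) → 0 H
  atom 15: C, bond orders sum to 2 (valence 4) → 2 H
  atom 16: C, bond orders sum to 1 (valence 4) → 3 H
Total hydrogens: 13.

13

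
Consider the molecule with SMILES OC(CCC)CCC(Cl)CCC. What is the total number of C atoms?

10

Count every carbon token in the SMILES (each C, including those in ring-closure positions and inside branches).
Carbon count: 10.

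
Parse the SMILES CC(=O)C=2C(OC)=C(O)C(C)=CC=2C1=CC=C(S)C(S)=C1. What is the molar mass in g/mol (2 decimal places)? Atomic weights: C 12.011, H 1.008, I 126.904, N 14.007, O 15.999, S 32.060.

First, the molecular formula is C16H16O3S2 (counting implicit H from valence).
  C: 16 × 12.011 = 192.176
  H: 16 × 1.008 = 16.128
  O: 3 × 15.999 = 47.997
  S: 2 × 32.060 = 64.120
Sum: 16×12.011 + 16×1.008 + 3×15.999 + 2×32.060 = 320.421 → 320.42 g/mol.

320.42 g/mol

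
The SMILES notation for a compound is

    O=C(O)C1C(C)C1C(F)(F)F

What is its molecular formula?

Walk through each heavy atom and fill implicit hydrogens from standard valence (C 4, N 3, O 2, S 2, halogen 1):
  atom 1: O, bond orders sum to 2 (valence 2) → 0 H
  atom 2: C, bond orders sum to 4 (valence 4) → 0 H
  atom 3: O, bond orders sum to 1 (valence 2) → 1 H
  atom 4: C, bond orders sum to 3 (valence 4) → 1 H
  atom 5: C, bond orders sum to 3 (valence 4) → 1 H
  atom 6: C, bond orders sum to 1 (valence 4) → 3 H
  atom 7: C, bond orders sum to 3 (valence 4) → 1 H
  atom 8: C, bond orders sum to 4 (valence 4) → 0 H
  atom 9: F (halogen, monovalent) → 0 H
  atom 10: F (halogen, monovalent) → 0 H
  atom 11: F (halogen, monovalent) → 0 H
Totals → C:6, H:7, F:3, O:2.

C6H7F3O2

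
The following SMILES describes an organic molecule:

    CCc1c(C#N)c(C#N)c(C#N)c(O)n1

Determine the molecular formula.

C10H6N4O

Walk through each heavy atom and fill implicit hydrogens from standard valence (C 4, N 3, O 2, S 2, halogen 1); for lowercase aromatic atoms, an aromatic c carries 1 H when it has two neighbours and 0 H with three, and aromatic n carries 0 H:
  atom 1: C, bond orders sum to 1 (valence 4) → 3 H
  atom 2: C, bond orders sum to 2 (valence 4) → 2 H
  atom 3: aromatic c, 3 neighbours → 0 H
  atom 4: aromatic c, 3 neighbours → 0 H
  atom 5: C, bond orders sum to 4 (valence 4) → 0 H
  atom 6: N, bond orders sum to 3 (valence 3) → 0 H
  atom 7: aromatic c, 3 neighbours → 0 H
  atom 8: C, bond orders sum to 4 (valence 4) → 0 H
  atom 9: N, bond orders sum to 3 (valence 3) → 0 H
  atom 10: aromatic c, 3 neighbours → 0 H
  atom 11: C, bond orders sum to 4 (valence 4) → 0 H
  atom 12: N, bond orders sum to 3 (valence 3) → 0 H
  atom 13: aromatic c, 3 neighbours → 0 H
  atom 14: O, bond orders sum to 1 (valence 2) → 1 H
  atom 15: aromatic n, 2 neighbours → 0 H
Totals → C:10, H:6, N:4, O:1.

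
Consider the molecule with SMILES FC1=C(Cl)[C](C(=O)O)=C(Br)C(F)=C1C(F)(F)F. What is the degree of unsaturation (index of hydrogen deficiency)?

5

Degree of unsaturation = (number of rings) + (number of π bonds).
Ring closures in the SMILES: 1.
π bonds: 4 double bonds (each 1 DoU) → 4 DoU from unsaturation.
Total DoU = 1 + 4 = 5.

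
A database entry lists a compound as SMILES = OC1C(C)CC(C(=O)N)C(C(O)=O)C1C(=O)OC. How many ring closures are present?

1

In SMILES, each pair of matching ring-closure digits denotes one ring-closing bond; the number of such bonds equals the number of independent rings.
Ring-closure bonds here: 1.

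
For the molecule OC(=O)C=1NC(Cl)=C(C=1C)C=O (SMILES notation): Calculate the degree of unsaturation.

5

Degree of unsaturation = (number of rings) + (number of π bonds).
Ring closures in the SMILES: 1.
π bonds: 4 double bonds (each 1 DoU) → 4 DoU from unsaturation.
Total DoU = 1 + 4 = 5.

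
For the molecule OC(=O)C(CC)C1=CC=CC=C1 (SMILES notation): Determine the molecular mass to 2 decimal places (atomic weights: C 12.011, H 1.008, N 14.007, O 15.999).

First, the molecular formula is C10H12O2 (counting implicit H from valence).
  C: 10 × 12.011 = 120.110
  H: 12 × 1.008 = 12.096
  O: 2 × 15.999 = 31.998
Sum: 10×12.011 + 12×1.008 + 2×15.999 = 164.204 → 164.20 g/mol.

164.20 g/mol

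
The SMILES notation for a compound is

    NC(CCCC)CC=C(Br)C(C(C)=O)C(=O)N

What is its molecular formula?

C12H21BrN2O2

Walk through each heavy atom and fill implicit hydrogens from standard valence (C 4, N 3, O 2, S 2, halogen 1):
  atom 1: N, bond orders sum to 1 (valence 3) → 2 H
  atom 2: C, bond orders sum to 3 (valence 4) → 1 H
  atom 3: C, bond orders sum to 2 (valence 4) → 2 H
  atom 4: C, bond orders sum to 2 (valence 4) → 2 H
  atom 5: C, bond orders sum to 2 (valence 4) → 2 H
  atom 6: C, bond orders sum to 1 (valence 4) → 3 H
  atom 7: C, bond orders sum to 2 (valence 4) → 2 H
  atom 8: C, bond orders sum to 3 (valence 4) → 1 H
  atom 9: C, bond orders sum to 4 (valence 4) → 0 H
  atom 10: Br (halogen, monovalent) → 0 H
  atom 11: C, bond orders sum to 3 (valence 4) → 1 H
  atom 12: C, bond orders sum to 4 (valence 4) → 0 H
  atom 13: C, bond orders sum to 1 (valence 4) → 3 H
  atom 14: O, bond orders sum to 2 (valence 2) → 0 H
  atom 15: C, bond orders sum to 4 (valence 4) → 0 H
  atom 16: O, bond orders sum to 2 (valence 2) → 0 H
  atom 17: N, bond orders sum to 1 (valence 3) → 2 H
Totals → C:12, H:21, Br:1, N:2, O:2.
In Hill order: C12H21BrN2O2.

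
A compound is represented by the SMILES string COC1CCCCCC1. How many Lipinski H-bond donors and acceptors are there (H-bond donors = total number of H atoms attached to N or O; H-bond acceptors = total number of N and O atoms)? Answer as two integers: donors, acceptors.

0, 1

Donors: find every N or O and count the H atoms it carries.
  atom 2 (O): bond orders sum to 2 → 0 H
Lipinski HBD = 0.
Acceptors: N atoms = 0, O atoms = 1 → HBA = 1.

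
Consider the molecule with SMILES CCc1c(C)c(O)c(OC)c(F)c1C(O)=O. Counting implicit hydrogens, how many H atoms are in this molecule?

13

Walk through each heavy atom and fill implicit hydrogens from standard valence (C 4, N 3, O 2, S 2, halogen 1); for lowercase aromatic atoms, an aromatic c carries 1 H when it has two neighbours and 0 H with three, and aromatic n carries 0 H:
  atom 1: C, bond orders sum to 1 (valence 4) → 3 H
  atom 2: C, bond orders sum to 2 (valence 4) → 2 H
  atom 3: aromatic c, 3 neighbours → 0 H
  atom 4: aromatic c, 3 neighbours → 0 H
  atom 5: C, bond orders sum to 1 (valence 4) → 3 H
  atom 6: aromatic c, 3 neighbours → 0 H
  atom 7: O, bond orders sum to 1 (valence 2) → 1 H
  atom 8: aromatic c, 3 neighbours → 0 H
  atom 9: O, bond orders sum to 2 (valence 2) → 0 H
  atom 10: C, bond orders sum to 1 (valence 4) → 3 H
  atom 11: aromatic c, 3 neighbours → 0 H
  atom 12: F (halogen, monovalent) → 0 H
  atom 13: aromatic c, 3 neighbours → 0 H
  atom 14: C, bond orders sum to 4 (valence 4) → 0 H
  atom 15: O, bond orders sum to 1 (valence 2) → 1 H
  atom 16: O, bond orders sum to 2 (valence 2) → 0 H
Total hydrogens: 13.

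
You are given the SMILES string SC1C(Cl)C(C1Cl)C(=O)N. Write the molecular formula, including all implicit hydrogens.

Walk through each heavy atom and fill implicit hydrogens from standard valence (C 4, N 3, O 2, S 2, halogen 1):
  atom 1: S, bond orders sum to 1 (valence 2) → 1 H
  atom 2: C, bond orders sum to 3 (valence 4) → 1 H
  atom 3: C, bond orders sum to 3 (valence 4) → 1 H
  atom 4: Cl (halogen, monovalent) → 0 H
  atom 5: C, bond orders sum to 3 (valence 4) → 1 H
  atom 6: C, bond orders sum to 3 (valence 4) → 1 H
  atom 7: Cl (halogen, monovalent) → 0 H
  atom 8: C, bond orders sum to 4 (valence 4) → 0 H
  atom 9: O, bond orders sum to 2 (valence 2) → 0 H
  atom 10: N, bond orders sum to 1 (valence 3) → 2 H
Totals → C:5, H:7, Cl:2, N:1, O:1, S:1.

C5H7Cl2NOS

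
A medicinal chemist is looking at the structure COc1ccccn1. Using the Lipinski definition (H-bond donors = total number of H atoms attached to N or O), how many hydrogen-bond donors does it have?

Donors: find every N or O and count the H atoms it carries.
  atom 2 (O): bond orders sum to 2 → 0 H
  atom 8 (N): bond orders sum to 3 → 0 H
Lipinski HBD = 0.

0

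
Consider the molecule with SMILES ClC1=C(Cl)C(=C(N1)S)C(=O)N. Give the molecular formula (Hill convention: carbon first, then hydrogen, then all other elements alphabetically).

C5H4Cl2N2OS

Walk through each heavy atom and fill implicit hydrogens from standard valence (C 4, N 3, O 2, S 2, halogen 1):
  atom 1: Cl (halogen, monovalent) → 0 H
  atom 2: C, bond orders sum to 4 (valence 4) → 0 H
  atom 3: C, bond orders sum to 4 (valence 4) → 0 H
  atom 4: Cl (halogen, monovalent) → 0 H
  atom 5: C, bond orders sum to 4 (valence 4) → 0 H
  atom 6: C, bond orders sum to 4 (valence 4) → 0 H
  atom 7: N, bond orders sum to 2 (valence 3) → 1 H
  atom 8: S, bond orders sum to 1 (valence 2) → 1 H
  atom 9: C, bond orders sum to 4 (valence 4) → 0 H
  atom 10: O, bond orders sum to 2 (valence 2) → 0 H
  atom 11: N, bond orders sum to 1 (valence 3) → 2 H
Totals → C:5, H:4, Cl:2, N:2, O:1, S:1.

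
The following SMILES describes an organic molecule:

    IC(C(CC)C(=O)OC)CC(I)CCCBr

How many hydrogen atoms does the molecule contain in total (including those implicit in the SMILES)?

Walk through each heavy atom and fill implicit hydrogens from standard valence (C 4, N 3, O 2, S 2, halogen 1):
  atom 1: I (halogen, monovalent) → 0 H
  atom 2: C, bond orders sum to 3 (valence 4) → 1 H
  atom 3: C, bond orders sum to 3 (valence 4) → 1 H
  atom 4: C, bond orders sum to 2 (valence 4) → 2 H
  atom 5: C, bond orders sum to 1 (valence 4) → 3 H
  atom 6: C, bond orders sum to 4 (valence 4) → 0 H
  atom 7: O, bond orders sum to 2 (valence 2) → 0 H
  atom 8: O, bond orders sum to 2 (valence 2) → 0 H
  atom 9: C, bond orders sum to 1 (valence 4) → 3 H
  atom 10: C, bond orders sum to 2 (valence 4) → 2 H
  atom 11: C, bond orders sum to 3 (valence 4) → 1 H
  atom 12: I (halogen, monovalent) → 0 H
  atom 13: C, bond orders sum to 2 (valence 4) → 2 H
  atom 14: C, bond orders sum to 2 (valence 4) → 2 H
  atom 15: C, bond orders sum to 2 (valence 4) → 2 H
  atom 16: Br (halogen, monovalent) → 0 H
Total hydrogens: 19.

19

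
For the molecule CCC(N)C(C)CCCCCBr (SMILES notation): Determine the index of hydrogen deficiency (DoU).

0

Degree of unsaturation = (number of rings) + (number of π bonds).
Ring closures in the SMILES: 0.
π bonds: none → 0 DoU from unsaturation.
Total DoU = 0 + 0 = 0.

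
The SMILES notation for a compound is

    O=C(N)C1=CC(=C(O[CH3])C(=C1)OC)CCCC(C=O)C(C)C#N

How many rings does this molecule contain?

In SMILES, each pair of matching ring-closure digits denotes one ring-closing bond; the number of such bonds equals the number of independent rings.
Ring-closure bonds here: 1.

1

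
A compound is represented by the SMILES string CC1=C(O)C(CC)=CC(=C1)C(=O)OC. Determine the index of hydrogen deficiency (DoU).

5

Molecular formula: C11H14O3.
DoU = (2C + 2 + N − H − X) / 2, where X is the halogen count and O/S are ignored.
    = (2·11 + 2 + 0 − 14 − 0) / 2 = 10 / 2 = 5.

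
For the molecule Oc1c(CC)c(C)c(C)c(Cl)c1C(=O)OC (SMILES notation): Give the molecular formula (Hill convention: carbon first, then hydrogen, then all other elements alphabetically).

C12H15ClO3

Walk through each heavy atom and fill implicit hydrogens from standard valence (C 4, N 3, O 2, S 2, halogen 1); for lowercase aromatic atoms, an aromatic c carries 1 H when it has two neighbours and 0 H with three, and aromatic n carries 0 H:
  atom 1: O, bond orders sum to 1 (valence 2) → 1 H
  atom 2: aromatic c, 3 neighbours → 0 H
  atom 3: aromatic c, 3 neighbours → 0 H
  atom 4: C, bond orders sum to 2 (valence 4) → 2 H
  atom 5: C, bond orders sum to 1 (valence 4) → 3 H
  atom 6: aromatic c, 3 neighbours → 0 H
  atom 7: C, bond orders sum to 1 (valence 4) → 3 H
  atom 8: aromatic c, 3 neighbours → 0 H
  atom 9: C, bond orders sum to 1 (valence 4) → 3 H
  atom 10: aromatic c, 3 neighbours → 0 H
  atom 11: Cl (halogen, monovalent) → 0 H
  atom 12: aromatic c, 3 neighbours → 0 H
  atom 13: C, bond orders sum to 4 (valence 4) → 0 H
  atom 14: O, bond orders sum to 2 (valence 2) → 0 H
  atom 15: O, bond orders sum to 2 (valence 2) → 0 H
  atom 16: C, bond orders sum to 1 (valence 4) → 3 H
Totals → C:12, H:15, Cl:1, O:3.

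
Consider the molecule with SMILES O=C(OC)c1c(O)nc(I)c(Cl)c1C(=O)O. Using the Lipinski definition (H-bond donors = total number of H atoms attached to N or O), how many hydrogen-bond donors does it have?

Donors: find every N or O and count the H atoms it carries.
  atom 1 (O): bond orders sum to 2 → 0 H
  atom 3 (O): bond orders sum to 2 → 0 H
  atom 7 (O): bond orders sum to 1 → 1 H
  atom 8 (N): bond orders sum to 3 → 0 H
  atom 15 (O): bond orders sum to 2 → 0 H
  atom 16 (O): bond orders sum to 1 → 1 H
Lipinski HBD = 2.

2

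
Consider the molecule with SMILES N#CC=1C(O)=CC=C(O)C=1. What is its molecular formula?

C7H5NO2

Walk through each heavy atom and fill implicit hydrogens from standard valence (C 4, N 3, O 2, S 2, halogen 1):
  atom 1: N, bond orders sum to 3 (valence 3) → 0 H
  atom 2: C, bond orders sum to 4 (valence 4) → 0 H
  atom 3: C, bond orders sum to 4 (valence 4) → 0 H
  atom 4: C, bond orders sum to 4 (valence 4) → 0 H
  atom 5: O, bond orders sum to 1 (valence 2) → 1 H
  atom 6: C, bond orders sum to 3 (valence 4) → 1 H
  atom 7: C, bond orders sum to 3 (valence 4) → 1 H
  atom 8: C, bond orders sum to 4 (valence 4) → 0 H
  atom 9: O, bond orders sum to 1 (valence 2) → 1 H
  atom 10: C, bond orders sum to 3 (valence 4) → 1 H
Totals → C:7, H:5, N:1, O:2.
In Hill order: C7H5NO2.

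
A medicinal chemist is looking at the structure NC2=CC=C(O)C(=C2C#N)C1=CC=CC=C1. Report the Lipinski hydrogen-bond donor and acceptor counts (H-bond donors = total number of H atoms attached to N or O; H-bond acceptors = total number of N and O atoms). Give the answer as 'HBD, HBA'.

Donors: find every N or O and count the H atoms it carries.
  atom 1 (N): bond orders sum to 1 → 2 H
  atom 6 (O): bond orders sum to 1 → 1 H
  atom 10 (N): bond orders sum to 3 → 0 H
Lipinski HBD = 3.
Acceptors: N atoms = 2, O atoms = 1 → HBA = 3.

3, 3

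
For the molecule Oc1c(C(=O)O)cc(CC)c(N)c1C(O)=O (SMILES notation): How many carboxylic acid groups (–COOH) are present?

The carboxylic acid motif appears at heavy-atom positions 4, 14 in the SMILES.
Other groups present: 1 hydroxyl, 1 primary amine.
Carboxylic acid count: 2.

2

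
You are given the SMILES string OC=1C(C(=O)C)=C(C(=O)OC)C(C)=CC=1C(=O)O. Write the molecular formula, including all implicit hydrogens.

Walk through each heavy atom and fill implicit hydrogens from standard valence (C 4, N 3, O 2, S 2, halogen 1):
  atom 1: O, bond orders sum to 1 (valence 2) → 1 H
  atom 2: C, bond orders sum to 4 (valence 4) → 0 H
  atom 3: C, bond orders sum to 4 (valence 4) → 0 H
  atom 4: C, bond orders sum to 4 (valence 4) → 0 H
  atom 5: O, bond orders sum to 2 (valence 2) → 0 H
  atom 6: C, bond orders sum to 1 (valence 4) → 3 H
  atom 7: C, bond orders sum to 4 (valence 4) → 0 H
  atom 8: C, bond orders sum to 4 (valence 4) → 0 H
  atom 9: O, bond orders sum to 2 (valence 2) → 0 H
  atom 10: O, bond orders sum to 2 (valence 2) → 0 H
  atom 11: C, bond orders sum to 1 (valence 4) → 3 H
  atom 12: C, bond orders sum to 4 (valence 4) → 0 H
  atom 13: C, bond orders sum to 1 (valence 4) → 3 H
  atom 14: C, bond orders sum to 3 (valence 4) → 1 H
  atom 15: C, bond orders sum to 4 (valence 4) → 0 H
  atom 16: C, bond orders sum to 4 (valence 4) → 0 H
  atom 17: O, bond orders sum to 2 (valence 2) → 0 H
  atom 18: O, bond orders sum to 1 (valence 2) → 1 H
Totals → C:12, H:12, O:6.
In Hill order: C12H12O6.

C12H12O6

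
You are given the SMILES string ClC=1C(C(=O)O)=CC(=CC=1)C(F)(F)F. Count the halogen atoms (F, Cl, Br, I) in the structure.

Halogen atoms appear at heavy-atom positions 1, 12, 13, 14 (1×Cl, 3×F).
Other groups present: 1 carboxylic acid.
Halogen count: 4.

4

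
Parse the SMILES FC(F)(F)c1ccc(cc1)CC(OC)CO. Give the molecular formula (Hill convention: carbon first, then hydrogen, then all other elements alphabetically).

C11H13F3O2

Walk through each heavy atom and fill implicit hydrogens from standard valence (C 4, N 3, O 2, S 2, halogen 1); for lowercase aromatic atoms, an aromatic c carries 1 H when it has two neighbours and 0 H with three, and aromatic n carries 0 H:
  atom 1: F (halogen, monovalent) → 0 H
  atom 2: C, bond orders sum to 4 (valence 4) → 0 H
  atom 3: F (halogen, monovalent) → 0 H
  atom 4: F (halogen, monovalent) → 0 H
  atom 5: aromatic c, 3 neighbours → 0 H
  atom 6: aromatic c, 2 neighbours → 1 H
  atom 7: aromatic c, 2 neighbours → 1 H
  atom 8: aromatic c, 3 neighbours → 0 H
  atom 9: aromatic c, 2 neighbours → 1 H
  atom 10: aromatic c, 2 neighbours → 1 H
  atom 11: C, bond orders sum to 2 (valence 4) → 2 H
  atom 12: C, bond orders sum to 3 (valence 4) → 1 H
  atom 13: O, bond orders sum to 2 (valence 2) → 0 H
  atom 14: C, bond orders sum to 1 (valence 4) → 3 H
  atom 15: C, bond orders sum to 2 (valence 4) → 2 H
  atom 16: O, bond orders sum to 1 (valence 2) → 1 H
Totals → C:11, H:13, F:3, O:2.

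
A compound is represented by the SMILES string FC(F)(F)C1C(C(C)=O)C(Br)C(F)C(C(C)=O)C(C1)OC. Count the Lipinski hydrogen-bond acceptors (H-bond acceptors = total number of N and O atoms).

3

N atoms: 0; O atoms: 3.
Lipinski HBA = 0 + 3 = 3.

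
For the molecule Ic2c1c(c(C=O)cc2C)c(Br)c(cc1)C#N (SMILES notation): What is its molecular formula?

Walk through each heavy atom and fill implicit hydrogens from standard valence (C 4, N 3, O 2, S 2, halogen 1); for lowercase aromatic atoms, an aromatic c carries 1 H when it has two neighbours and 0 H with three, and aromatic n carries 0 H:
  atom 1: I (halogen, monovalent) → 0 H
  atom 2: aromatic c, 3 neighbours → 0 H
  atom 3: aromatic c, 3 neighbours → 0 H
  atom 4: aromatic c, 3 neighbours → 0 H
  atom 5: aromatic c, 3 neighbours → 0 H
  atom 6: C, bond orders sum to 3 (valence 4) → 1 H
  atom 7: O, bond orders sum to 2 (valence 2) → 0 H
  atom 8: aromatic c, 2 neighbours → 1 H
  atom 9: aromatic c, 3 neighbours → 0 H
  atom 10: C, bond orders sum to 1 (valence 4) → 3 H
  atom 11: aromatic c, 3 neighbours → 0 H
  atom 12: Br (halogen, monovalent) → 0 H
  atom 13: aromatic c, 3 neighbours → 0 H
  atom 14: aromatic c, 2 neighbours → 1 H
  atom 15: aromatic c, 2 neighbours → 1 H
  atom 16: C, bond orders sum to 4 (valence 4) → 0 H
  atom 17: N, bond orders sum to 3 (valence 3) → 0 H
Totals → C:13, H:7, Br:1, I:1, N:1, O:1.

C13H7BrINO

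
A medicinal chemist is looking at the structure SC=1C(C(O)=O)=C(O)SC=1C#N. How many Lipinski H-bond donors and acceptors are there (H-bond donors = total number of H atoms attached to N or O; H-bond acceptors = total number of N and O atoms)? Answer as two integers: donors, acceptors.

2, 4

Donors: find every N or O and count the H atoms it carries.
  atom 5 (O): bond orders sum to 1 → 1 H
  atom 6 (O): bond orders sum to 2 → 0 H
  atom 8 (O): bond orders sum to 1 → 1 H
  atom 12 (N): bond orders sum to 3 → 0 H
Lipinski HBD = 2.
Acceptors: N atoms = 1, O atoms = 3 → HBA = 4.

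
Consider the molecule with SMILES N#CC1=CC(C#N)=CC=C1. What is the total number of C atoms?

Count every carbon token in the SMILES (each C, including those in ring-closure positions and inside branches).
Carbon count: 8.

8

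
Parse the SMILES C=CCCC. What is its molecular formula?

C5H10

Walk through each heavy atom and fill implicit hydrogens from standard valence (C 4, N 3, O 2, S 2, halogen 1):
  atom 1: C, bond orders sum to 2 (valence 4) → 2 H
  atom 2: C, bond orders sum to 3 (valence 4) → 1 H
  atom 3: C, bond orders sum to 2 (valence 4) → 2 H
  atom 4: C, bond orders sum to 2 (valence 4) → 2 H
  atom 5: C, bond orders sum to 1 (valence 4) → 3 H
Totals → C:5, H:10.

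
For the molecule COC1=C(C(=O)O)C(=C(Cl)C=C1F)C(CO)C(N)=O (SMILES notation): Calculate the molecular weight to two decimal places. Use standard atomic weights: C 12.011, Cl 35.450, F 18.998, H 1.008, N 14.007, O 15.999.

291.66 g/mol

First, the molecular formula is C11H11ClFNO5 (counting implicit H from valence).
  C: 11 × 12.011 = 132.121
  Cl: 1 × 35.450 = 35.450
  F: 1 × 18.998 = 18.998
  H: 11 × 1.008 = 11.088
  N: 1 × 14.007 = 14.007
  O: 5 × 15.999 = 79.995
Sum: 11×12.011 + 1×35.450 + 1×18.998 + 11×1.008 + 1×14.007 + 5×15.999 = 291.659 → 291.66 g/mol.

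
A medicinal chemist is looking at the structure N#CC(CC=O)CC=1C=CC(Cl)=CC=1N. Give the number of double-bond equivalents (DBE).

7

Degree of unsaturation = (number of rings) + (number of π bonds).
Ring closures in the SMILES: 1.
π bonds: 4 double bonds (each 1 DoU), 1 triple bond (each 2 DoU) → 6 DoU from unsaturation.
Total DoU = 1 + 6 = 7.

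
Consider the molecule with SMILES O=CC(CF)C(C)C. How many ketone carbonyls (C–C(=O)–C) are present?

0

Scan the SMILES for the ketone motif — none present.
Groups that are present: 1 aldehyde.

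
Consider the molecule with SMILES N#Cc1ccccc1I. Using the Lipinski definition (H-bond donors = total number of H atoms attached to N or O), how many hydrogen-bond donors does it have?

0

Donors: find every N or O and count the H atoms it carries.
  atom 1 (N): bond orders sum to 3 → 0 H
Lipinski HBD = 0.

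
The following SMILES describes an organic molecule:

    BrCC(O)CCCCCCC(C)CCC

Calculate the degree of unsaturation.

0

Degree of unsaturation = (number of rings) + (number of π bonds).
Ring closures in the SMILES: 0.
π bonds: none → 0 DoU from unsaturation.
Total DoU = 0 + 0 = 0.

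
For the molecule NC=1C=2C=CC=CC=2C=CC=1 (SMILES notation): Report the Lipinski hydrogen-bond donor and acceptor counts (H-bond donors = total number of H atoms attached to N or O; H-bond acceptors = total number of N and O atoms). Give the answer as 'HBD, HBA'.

2, 1

Donors: find every N or O and count the H atoms it carries.
  atom 1 (N): bond orders sum to 1 → 2 H
Lipinski HBD = 2.
Acceptors: N atoms = 1, O atoms = 0 → HBA = 1.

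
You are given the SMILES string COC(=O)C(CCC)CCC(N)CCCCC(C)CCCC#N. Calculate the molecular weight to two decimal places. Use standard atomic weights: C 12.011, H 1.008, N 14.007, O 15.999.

First, the molecular formula is C19H36N2O2 (counting implicit H from valence).
  C: 19 × 12.011 = 228.209
  H: 36 × 1.008 = 36.288
  N: 2 × 14.007 = 28.014
  O: 2 × 15.999 = 31.998
Sum: 19×12.011 + 36×1.008 + 2×14.007 + 2×15.999 = 324.509 → 324.51 g/mol.

324.51 g/mol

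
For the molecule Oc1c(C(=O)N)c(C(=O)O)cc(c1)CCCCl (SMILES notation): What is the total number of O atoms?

Scan the SMILES for O atoms (remember two-letter symbols like Cl and Br are single atoms).
Oxygen count: 4.

4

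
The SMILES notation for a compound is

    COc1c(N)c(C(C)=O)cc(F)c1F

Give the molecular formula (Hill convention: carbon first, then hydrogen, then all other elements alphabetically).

C9H9F2NO2

Walk through each heavy atom and fill implicit hydrogens from standard valence (C 4, N 3, O 2, S 2, halogen 1); for lowercase aromatic atoms, an aromatic c carries 1 H when it has two neighbours and 0 H with three, and aromatic n carries 0 H:
  atom 1: C, bond orders sum to 1 (valence 4) → 3 H
  atom 2: O, bond orders sum to 2 (valence 2) → 0 H
  atom 3: aromatic c, 3 neighbours → 0 H
  atom 4: aromatic c, 3 neighbours → 0 H
  atom 5: N, bond orders sum to 1 (valence 3) → 2 H
  atom 6: aromatic c, 3 neighbours → 0 H
  atom 7: C, bond orders sum to 4 (valence 4) → 0 H
  atom 8: C, bond orders sum to 1 (valence 4) → 3 H
  atom 9: O, bond orders sum to 2 (valence 2) → 0 H
  atom 10: aromatic c, 2 neighbours → 1 H
  atom 11: aromatic c, 3 neighbours → 0 H
  atom 12: F (halogen, monovalent) → 0 H
  atom 13: aromatic c, 3 neighbours → 0 H
  atom 14: F (halogen, monovalent) → 0 H
Totals → C:9, H:9, F:2, N:1, O:2.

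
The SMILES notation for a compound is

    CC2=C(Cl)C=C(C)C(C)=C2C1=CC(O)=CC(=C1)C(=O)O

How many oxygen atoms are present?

3

Scan the SMILES for O atoms (remember two-letter symbols like Cl and Br are single atoms).
Oxygen count: 3.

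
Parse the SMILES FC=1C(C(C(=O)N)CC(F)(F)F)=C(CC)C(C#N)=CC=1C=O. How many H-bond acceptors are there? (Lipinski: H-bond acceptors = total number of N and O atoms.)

4

N atoms: 2; O atoms: 2.
Lipinski HBA = 2 + 2 = 4.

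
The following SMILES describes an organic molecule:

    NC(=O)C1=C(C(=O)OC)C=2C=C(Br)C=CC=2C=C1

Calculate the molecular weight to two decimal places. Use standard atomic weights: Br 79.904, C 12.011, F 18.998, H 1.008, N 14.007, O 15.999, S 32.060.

First, the molecular formula is C13H10BrNO3 (counting implicit H from valence).
  Br: 1 × 79.904 = 79.904
  C: 13 × 12.011 = 156.143
  H: 10 × 1.008 = 10.080
  N: 1 × 14.007 = 14.007
  O: 3 × 15.999 = 47.997
Sum: 1×79.904 + 13×12.011 + 10×1.008 + 1×14.007 + 3×15.999 = 308.131 → 308.13 g/mol.

308.13 g/mol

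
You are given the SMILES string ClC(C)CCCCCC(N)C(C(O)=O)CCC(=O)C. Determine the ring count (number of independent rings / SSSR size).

In SMILES, each pair of matching ring-closure digits denotes one ring-closing bond; the number of such bonds equals the number of independent rings.
Ring-closure bonds here: 0.

0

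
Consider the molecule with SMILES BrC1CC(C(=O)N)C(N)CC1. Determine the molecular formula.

C7H13BrN2O

Walk through each heavy atom and fill implicit hydrogens from standard valence (C 4, N 3, O 2, S 2, halogen 1):
  atom 1: Br (halogen, monovalent) → 0 H
  atom 2: C, bond orders sum to 3 (valence 4) → 1 H
  atom 3: C, bond orders sum to 2 (valence 4) → 2 H
  atom 4: C, bond orders sum to 3 (valence 4) → 1 H
  atom 5: C, bond orders sum to 4 (valence 4) → 0 H
  atom 6: O, bond orders sum to 2 (valence 2) → 0 H
  atom 7: N, bond orders sum to 1 (valence 3) → 2 H
  atom 8: C, bond orders sum to 3 (valence 4) → 1 H
  atom 9: N, bond orders sum to 1 (valence 3) → 2 H
  atom 10: C, bond orders sum to 2 (valence 4) → 2 H
  atom 11: C, bond orders sum to 2 (valence 4) → 2 H
Totals → C:7, H:13, Br:1, N:2, O:1.
In Hill order: C7H13BrN2O.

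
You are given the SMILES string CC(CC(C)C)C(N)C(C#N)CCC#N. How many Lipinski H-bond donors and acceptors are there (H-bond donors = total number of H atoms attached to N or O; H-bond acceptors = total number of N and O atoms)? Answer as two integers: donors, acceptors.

2, 3

Donors: find every N or O and count the H atoms it carries.
  atom 8 (N): bond orders sum to 1 → 2 H
  atom 11 (N): bond orders sum to 3 → 0 H
  atom 15 (N): bond orders sum to 3 → 0 H
Lipinski HBD = 2.
Acceptors: N atoms = 3, O atoms = 0 → HBA = 3.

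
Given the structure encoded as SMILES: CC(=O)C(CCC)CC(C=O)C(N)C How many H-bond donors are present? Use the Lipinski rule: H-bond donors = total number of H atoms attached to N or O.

2

Donors: find every N or O and count the H atoms it carries.
  atom 3 (O): bond orders sum to 2 → 0 H
  atom 11 (O): bond orders sum to 2 → 0 H
  atom 13 (N): bond orders sum to 1 → 2 H
Lipinski HBD = 2.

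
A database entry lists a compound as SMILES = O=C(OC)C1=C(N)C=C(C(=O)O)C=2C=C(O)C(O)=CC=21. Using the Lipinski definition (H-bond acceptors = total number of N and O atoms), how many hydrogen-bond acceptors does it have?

N atoms: 1; O atoms: 6.
Lipinski HBA = 1 + 6 = 7.

7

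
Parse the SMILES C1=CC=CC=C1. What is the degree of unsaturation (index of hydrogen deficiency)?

4

Degree of unsaturation = (number of rings) + (number of π bonds).
Ring closures in the SMILES: 1.
π bonds: 3 double bonds (each 1 DoU) → 3 DoU from unsaturation.
Total DoU = 1 + 3 = 4.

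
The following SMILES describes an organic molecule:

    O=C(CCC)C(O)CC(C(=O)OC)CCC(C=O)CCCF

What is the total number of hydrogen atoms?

Walk through each heavy atom and fill implicit hydrogens from standard valence (C 4, N 3, O 2, S 2, halogen 1):
  atom 1: O, bond orders sum to 2 (valence 2) → 0 H
  atom 2: C, bond orders sum to 4 (valence 4) → 0 H
  atom 3: C, bond orders sum to 2 (valence 4) → 2 H
  atom 4: C, bond orders sum to 2 (valence 4) → 2 H
  atom 5: C, bond orders sum to 1 (valence 4) → 3 H
  atom 6: C, bond orders sum to 3 (valence 4) → 1 H
  atom 7: O, bond orders sum to 1 (valence 2) → 1 H
  atom 8: C, bond orders sum to 2 (valence 4) → 2 H
  atom 9: C, bond orders sum to 3 (valence 4) → 1 H
  atom 10: C, bond orders sum to 4 (valence 4) → 0 H
  atom 11: O, bond orders sum to 2 (valence 2) → 0 H
  atom 12: O, bond orders sum to 2 (valence 2) → 0 H
  atom 13: C, bond orders sum to 1 (valence 4) → 3 H
  atom 14: C, bond orders sum to 2 (valence 4) → 2 H
  atom 15: C, bond orders sum to 2 (valence 4) → 2 H
  atom 16: C, bond orders sum to 3 (valence 4) → 1 H
  atom 17: C, bond orders sum to 3 (valence 4) → 1 H
  atom 18: O, bond orders sum to 2 (valence 2) → 0 H
  atom 19: C, bond orders sum to 2 (valence 4) → 2 H
  atom 20: C, bond orders sum to 2 (valence 4) → 2 H
  atom 21: C, bond orders sum to 2 (valence 4) → 2 H
  atom 22: F (halogen, monovalent) → 0 H
Total hydrogens: 27.

27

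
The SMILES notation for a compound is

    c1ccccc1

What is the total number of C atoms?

Count every carbon token in the SMILES (each C, including those in ring-closure positions and inside branches).
Carbon count: 6.

6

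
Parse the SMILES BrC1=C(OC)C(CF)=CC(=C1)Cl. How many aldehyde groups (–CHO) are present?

Scan the SMILES for the aldehyde motif — none present.
Groups that are present: 1 ether.

0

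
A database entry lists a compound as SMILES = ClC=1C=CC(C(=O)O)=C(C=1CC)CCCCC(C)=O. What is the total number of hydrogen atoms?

Walk through each heavy atom and fill implicit hydrogens from standard valence (C 4, N 3, O 2, S 2, halogen 1):
  atom 1: Cl (halogen, monovalent) → 0 H
  atom 2: C, bond orders sum to 4 (valence 4) → 0 H
  atom 3: C, bond orders sum to 3 (valence 4) → 1 H
  atom 4: C, bond orders sum to 3 (valence 4) → 1 H
  atom 5: C, bond orders sum to 4 (valence 4) → 0 H
  atom 6: C, bond orders sum to 4 (valence 4) → 0 H
  atom 7: O, bond orders sum to 2 (valence 2) → 0 H
  atom 8: O, bond orders sum to 1 (valence 2) → 1 H
  atom 9: C, bond orders sum to 4 (valence 4) → 0 H
  atom 10: C, bond orders sum to 4 (valence 4) → 0 H
  atom 11: C, bond orders sum to 2 (valence 4) → 2 H
  atom 12: C, bond orders sum to 1 (valence 4) → 3 H
  atom 13: C, bond orders sum to 2 (valence 4) → 2 H
  atom 14: C, bond orders sum to 2 (valence 4) → 2 H
  atom 15: C, bond orders sum to 2 (valence 4) → 2 H
  atom 16: C, bond orders sum to 2 (valence 4) → 2 H
  atom 17: C, bond orders sum to 4 (valence 4) → 0 H
  atom 18: C, bond orders sum to 1 (valence 4) → 3 H
  atom 19: O, bond orders sum to 2 (valence 2) → 0 H
Total hydrogens: 19.

19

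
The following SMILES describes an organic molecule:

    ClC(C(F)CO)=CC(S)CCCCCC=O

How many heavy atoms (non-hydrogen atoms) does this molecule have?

16

Every atom symbol written in the SMILES (organic subset) is one heavy atom; implicit H are not written.
Heavy atoms by element → C:11, Cl:1, F:1, O:2, S:1.
Total: 16.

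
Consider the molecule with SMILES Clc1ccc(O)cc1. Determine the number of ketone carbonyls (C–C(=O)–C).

0

Scan the SMILES for the ketone motif — none present.
Groups that are present: 1 hydroxyl.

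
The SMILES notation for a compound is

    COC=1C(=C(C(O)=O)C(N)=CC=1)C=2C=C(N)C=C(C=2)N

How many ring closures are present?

2

In SMILES, each pair of matching ring-closure digits denotes one ring-closing bond; the number of such bonds equals the number of independent rings.
Ring-closure bonds here: 2.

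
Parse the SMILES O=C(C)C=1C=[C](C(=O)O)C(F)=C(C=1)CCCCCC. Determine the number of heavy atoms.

19

Every atom symbol written in the SMILES (organic subset) is one heavy atom; implicit H are not written.
Heavy atoms by element → C:15, F:1, O:3.
Total: 19.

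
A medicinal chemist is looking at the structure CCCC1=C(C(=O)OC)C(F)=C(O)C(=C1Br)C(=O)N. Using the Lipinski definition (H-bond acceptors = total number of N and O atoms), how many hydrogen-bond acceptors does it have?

N atoms: 1; O atoms: 4.
Lipinski HBA = 1 + 4 = 5.

5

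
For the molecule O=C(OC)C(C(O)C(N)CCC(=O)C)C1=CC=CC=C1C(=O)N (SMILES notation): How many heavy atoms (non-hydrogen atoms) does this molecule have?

Every atom symbol written in the SMILES (organic subset) is one heavy atom; implicit H are not written.
Heavy atoms by element → C:16, N:2, O:5.
Total: 23.

23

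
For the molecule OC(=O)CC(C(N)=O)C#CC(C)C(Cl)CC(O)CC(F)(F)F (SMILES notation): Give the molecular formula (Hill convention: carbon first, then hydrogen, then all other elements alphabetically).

C13H17ClF3NO4

Walk through each heavy atom and fill implicit hydrogens from standard valence (C 4, N 3, O 2, S 2, halogen 1):
  atom 1: O, bond orders sum to 1 (valence 2) → 1 H
  atom 2: C, bond orders sum to 4 (valence 4) → 0 H
  atom 3: O, bond orders sum to 2 (valence 2) → 0 H
  atom 4: C, bond orders sum to 2 (valence 4) → 2 H
  atom 5: C, bond orders sum to 3 (valence 4) → 1 H
  atom 6: C, bond orders sum to 4 (valence 4) → 0 H
  atom 7: N, bond orders sum to 1 (valence 3) → 2 H
  atom 8: O, bond orders sum to 2 (valence 2) → 0 H
  atom 9: C, bond orders sum to 4 (valence 4) → 0 H
  atom 10: C, bond orders sum to 4 (valence 4) → 0 H
  atom 11: C, bond orders sum to 3 (valence 4) → 1 H
  atom 12: C, bond orders sum to 1 (valence 4) → 3 H
  atom 13: C, bond orders sum to 3 (valence 4) → 1 H
  atom 14: Cl (halogen, monovalent) → 0 H
  atom 15: C, bond orders sum to 2 (valence 4) → 2 H
  atom 16: C, bond orders sum to 3 (valence 4) → 1 H
  atom 17: O, bond orders sum to 1 (valence 2) → 1 H
  atom 18: C, bond orders sum to 2 (valence 4) → 2 H
  atom 19: C, bond orders sum to 4 (valence 4) → 0 H
  atom 20: F (halogen, monovalent) → 0 H
  atom 21: F (halogen, monovalent) → 0 H
  atom 22: F (halogen, monovalent) → 0 H
Totals → C:13, H:17, Cl:1, F:3, N:1, O:4.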